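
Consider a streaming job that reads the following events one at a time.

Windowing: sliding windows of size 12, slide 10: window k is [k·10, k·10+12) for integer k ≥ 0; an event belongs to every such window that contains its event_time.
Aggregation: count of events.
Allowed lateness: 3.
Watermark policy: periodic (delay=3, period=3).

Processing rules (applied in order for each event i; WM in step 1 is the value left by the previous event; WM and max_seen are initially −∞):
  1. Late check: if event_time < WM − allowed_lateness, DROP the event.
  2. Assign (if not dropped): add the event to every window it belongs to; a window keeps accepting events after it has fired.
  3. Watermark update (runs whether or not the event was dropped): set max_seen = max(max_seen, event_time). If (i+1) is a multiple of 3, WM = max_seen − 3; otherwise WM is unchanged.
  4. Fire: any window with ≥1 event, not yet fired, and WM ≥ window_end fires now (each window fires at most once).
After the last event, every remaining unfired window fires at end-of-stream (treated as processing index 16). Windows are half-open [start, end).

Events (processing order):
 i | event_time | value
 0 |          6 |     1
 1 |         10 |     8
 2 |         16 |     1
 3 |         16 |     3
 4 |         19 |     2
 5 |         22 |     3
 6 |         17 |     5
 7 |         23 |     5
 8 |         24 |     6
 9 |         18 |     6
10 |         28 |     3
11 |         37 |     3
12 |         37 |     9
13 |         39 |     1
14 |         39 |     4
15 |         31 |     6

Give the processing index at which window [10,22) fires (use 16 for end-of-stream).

i=0 t=6 v=1: → [0,12); WM=−∞
i=1 t=10 v=8: → [10,22),[0,12); WM=−∞
i=2 t=16 v=1: → [10,22); WM=13; [0,12) fires=2
i=3 t=16 v=3: → [10,22); WM=13
i=4 t=19 v=2: → [10,22); WM=13
i=5 t=22 v=3: → [20,32); WM=19
i=6 t=17 v=5: → [10,22); WM=19
i=7 t=23 v=5: → [20,32); WM=19
i=8 t=24 v=6: → [20,32); WM=21
i=9 t=18 v=6: → [10,22); WM=21
i=10 t=28 v=3: → [20,32); WM=21
i=11 t=37 v=3: → [30,42); WM=34; [10,22) fires=6 [20,32) fires=4
i=12 t=37 v=9: → [30,42); WM=34
i=13 t=39 v=1: → [30,42); WM=34
i=14 t=39 v=4: → [30,42); WM=36
i=15 t=31 v=6: DROP (t<36-3); WM=36

11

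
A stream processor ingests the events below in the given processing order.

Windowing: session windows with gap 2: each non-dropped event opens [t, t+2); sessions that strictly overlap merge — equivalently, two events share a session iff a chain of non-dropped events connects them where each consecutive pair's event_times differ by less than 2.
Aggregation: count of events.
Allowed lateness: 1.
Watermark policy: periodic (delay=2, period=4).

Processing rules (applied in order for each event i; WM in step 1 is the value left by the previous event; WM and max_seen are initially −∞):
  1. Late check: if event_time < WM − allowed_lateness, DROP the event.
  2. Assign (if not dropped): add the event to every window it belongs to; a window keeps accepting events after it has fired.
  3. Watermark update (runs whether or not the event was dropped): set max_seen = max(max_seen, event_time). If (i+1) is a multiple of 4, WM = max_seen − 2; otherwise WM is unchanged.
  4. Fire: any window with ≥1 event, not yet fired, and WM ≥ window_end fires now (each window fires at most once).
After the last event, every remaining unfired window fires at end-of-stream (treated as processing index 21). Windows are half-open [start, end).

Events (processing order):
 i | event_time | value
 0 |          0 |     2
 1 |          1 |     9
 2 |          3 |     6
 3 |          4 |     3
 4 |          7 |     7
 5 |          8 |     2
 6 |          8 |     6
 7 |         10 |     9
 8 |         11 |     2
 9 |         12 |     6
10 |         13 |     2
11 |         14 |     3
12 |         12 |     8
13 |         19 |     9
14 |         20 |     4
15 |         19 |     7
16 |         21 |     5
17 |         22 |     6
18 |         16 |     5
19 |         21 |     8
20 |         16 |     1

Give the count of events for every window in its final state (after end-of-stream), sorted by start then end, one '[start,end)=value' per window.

[0,3)=2 [3,6)=2 [7,10)=3 [10,16)=6 [19,24)=6

i=0 t=0 v=2: → [0,2); WM=−∞
i=1 t=1 v=9: → [0,3); WM=−∞
i=2 t=3 v=6: → [3,5); WM=−∞
i=3 t=4 v=3: → [3,6); WM=2
i=4 t=7 v=7: → [7,9); WM=2
i=5 t=8 v=2: → [7,10); WM=2
i=6 t=8 v=6: → [7,10); WM=2
i=7 t=10 v=9: → [10,12); WM=8
i=8 t=11 v=2: → [10,13); WM=8
i=9 t=12 v=6: → [10,14); WM=8
i=10 t=13 v=2: → [10,15); WM=8
i=11 t=14 v=3: → [10,16); WM=12
i=12 t=12 v=8: → [10,16); WM=12
i=13 t=19 v=9: → [19,21); WM=12
i=14 t=20 v=4: → [19,22); WM=12
i=15 t=19 v=7: → [19,22); WM=18
i=16 t=21 v=5: → [19,23); WM=18
i=17 t=22 v=6: → [19,24); WM=18
i=18 t=16 v=5: DROP (t<18-1); WM=18
i=19 t=21 v=8: → [19,24); WM=20
i=20 t=16 v=1: DROP (t<20-1); WM=20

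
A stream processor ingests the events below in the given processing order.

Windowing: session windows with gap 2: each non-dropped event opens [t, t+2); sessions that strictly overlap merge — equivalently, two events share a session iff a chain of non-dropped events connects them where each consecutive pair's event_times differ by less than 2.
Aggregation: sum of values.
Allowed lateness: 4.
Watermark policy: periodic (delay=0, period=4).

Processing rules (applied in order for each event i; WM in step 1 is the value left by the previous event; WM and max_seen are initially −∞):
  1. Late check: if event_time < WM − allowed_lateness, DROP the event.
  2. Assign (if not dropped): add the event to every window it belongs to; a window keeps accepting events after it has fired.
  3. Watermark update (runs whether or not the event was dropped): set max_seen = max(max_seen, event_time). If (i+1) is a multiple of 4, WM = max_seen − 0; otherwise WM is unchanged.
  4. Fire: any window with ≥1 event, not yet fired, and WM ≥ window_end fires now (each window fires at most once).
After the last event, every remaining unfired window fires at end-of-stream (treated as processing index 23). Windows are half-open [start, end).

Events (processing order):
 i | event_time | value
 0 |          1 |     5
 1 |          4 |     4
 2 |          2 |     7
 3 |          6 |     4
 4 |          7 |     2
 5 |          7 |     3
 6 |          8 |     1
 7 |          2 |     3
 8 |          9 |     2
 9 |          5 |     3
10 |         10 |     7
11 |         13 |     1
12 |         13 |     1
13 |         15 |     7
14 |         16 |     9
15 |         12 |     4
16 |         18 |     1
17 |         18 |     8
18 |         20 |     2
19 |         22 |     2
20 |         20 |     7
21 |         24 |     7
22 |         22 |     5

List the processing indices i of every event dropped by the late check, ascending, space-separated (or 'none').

i=0 t=1 v=5: → [1,3); WM=−∞
i=1 t=4 v=4: → [4,6); WM=−∞
i=2 t=2 v=7: → [1,4); WM=−∞
i=3 t=6 v=4: → [6,8); WM=6
i=4 t=7 v=2: → [6,9); WM=6
i=5 t=7 v=3: → [6,9); WM=6
i=6 t=8 v=1: → [6,10); WM=6
i=7 t=2 v=3: → [1,4); WM=8
i=8 t=9 v=2: → [6,11); WM=8
i=9 t=5 v=3: → [4,11); WM=8
i=10 t=10 v=7: → [4,12); WM=8
i=11 t=13 v=1: → [13,15); WM=13
i=12 t=13 v=1: → [13,15); WM=13
i=13 t=15 v=7: → [15,17); WM=13
i=14 t=16 v=9: → [15,18); WM=13
i=15 t=12 v=4: → [12,15); WM=16
i=16 t=18 v=1: → [18,20); WM=16
i=17 t=18 v=8: → [18,20); WM=16
i=18 t=20 v=2: → [20,22); WM=16
i=19 t=22 v=2: → [22,24); WM=22
i=20 t=20 v=7: → [20,22); WM=22
i=21 t=24 v=7: → [24,26); WM=22
i=22 t=22 v=5: → [22,24); WM=22

none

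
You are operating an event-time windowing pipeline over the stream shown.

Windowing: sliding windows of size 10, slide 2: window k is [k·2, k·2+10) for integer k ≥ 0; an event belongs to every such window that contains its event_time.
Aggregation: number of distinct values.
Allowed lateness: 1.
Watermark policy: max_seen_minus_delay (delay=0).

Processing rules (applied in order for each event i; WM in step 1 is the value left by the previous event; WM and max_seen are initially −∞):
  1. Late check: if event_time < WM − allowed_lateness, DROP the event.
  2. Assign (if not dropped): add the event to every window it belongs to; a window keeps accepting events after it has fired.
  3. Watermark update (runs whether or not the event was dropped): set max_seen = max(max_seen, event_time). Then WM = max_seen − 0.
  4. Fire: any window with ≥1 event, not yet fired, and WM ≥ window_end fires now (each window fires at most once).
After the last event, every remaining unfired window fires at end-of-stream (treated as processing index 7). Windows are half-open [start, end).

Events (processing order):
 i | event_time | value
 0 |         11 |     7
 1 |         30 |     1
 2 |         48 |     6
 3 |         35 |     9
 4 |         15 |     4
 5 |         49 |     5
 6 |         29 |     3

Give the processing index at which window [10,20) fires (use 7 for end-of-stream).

i=0 t=11 v=7: → [10,20),[8,18),[6,16),[4,14),[2,12); WM=11
i=1 t=30 v=1: → [30,40),[28,38),[26,36),[24,34),[22,32); WM=30; [2,12) fires=1 [4,14) fires=1 [6,16) fires=1 [8,18) fires=1 [10,20) fires=1
i=2 t=48 v=6: → [48,58),[46,56),[44,54),[42,52),[40,50); WM=48; [22,32) fires=1 [24,34) fires=1 [26,36) fires=1 [28,38) fires=1 [30,40) fires=1
i=3 t=35 v=9: DROP (t<48-1); WM=48
i=4 t=15 v=4: DROP (t<48-1); WM=48
i=5 t=49 v=5: → [48,58),[46,56),[44,54),[42,52),[40,50); WM=49
i=6 t=29 v=3: DROP (t<49-1); WM=49

1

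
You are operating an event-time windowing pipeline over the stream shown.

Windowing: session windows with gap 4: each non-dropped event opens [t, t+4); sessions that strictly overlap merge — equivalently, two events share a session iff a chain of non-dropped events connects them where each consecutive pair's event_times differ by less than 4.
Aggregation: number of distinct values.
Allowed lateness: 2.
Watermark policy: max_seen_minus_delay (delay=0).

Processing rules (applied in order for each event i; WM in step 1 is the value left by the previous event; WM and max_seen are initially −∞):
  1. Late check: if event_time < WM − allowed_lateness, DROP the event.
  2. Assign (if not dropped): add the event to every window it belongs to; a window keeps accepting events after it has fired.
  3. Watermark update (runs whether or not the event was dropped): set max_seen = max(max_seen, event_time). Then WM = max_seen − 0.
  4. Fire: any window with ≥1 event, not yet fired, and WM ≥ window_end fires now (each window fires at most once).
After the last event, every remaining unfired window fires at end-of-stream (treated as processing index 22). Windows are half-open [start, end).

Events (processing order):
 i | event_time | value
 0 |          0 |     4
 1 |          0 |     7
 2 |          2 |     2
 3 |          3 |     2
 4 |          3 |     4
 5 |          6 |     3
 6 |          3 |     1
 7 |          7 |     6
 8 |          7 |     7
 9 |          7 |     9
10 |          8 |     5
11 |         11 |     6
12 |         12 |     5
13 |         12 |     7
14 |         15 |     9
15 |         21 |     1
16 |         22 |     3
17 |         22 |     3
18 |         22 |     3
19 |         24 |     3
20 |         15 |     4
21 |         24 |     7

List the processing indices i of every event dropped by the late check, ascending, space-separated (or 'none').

i=0 t=0 v=4: → [0,4); WM=0
i=1 t=0 v=7: → [0,4); WM=0
i=2 t=2 v=2: → [0,6); WM=2
i=3 t=3 v=2: → [0,7); WM=3
i=4 t=3 v=4: → [0,7); WM=3
i=5 t=6 v=3: → [0,10); WM=6
i=6 t=3 v=1: DROP (t<6-2); WM=6
i=7 t=7 v=6: → [0,11); WM=7
i=8 t=7 v=7: → [0,11); WM=7
i=9 t=7 v=9: → [0,11); WM=7
i=10 t=8 v=5: → [0,12); WM=8
i=11 t=11 v=6: → [0,15); WM=11
i=12 t=12 v=5: → [0,16); WM=12
i=13 t=12 v=7: → [0,16); WM=12
i=14 t=15 v=9: → [0,19); WM=15
i=15 t=21 v=1: → [21,25); WM=21
i=16 t=22 v=3: → [21,26); WM=22
i=17 t=22 v=3: → [21,26); WM=22
i=18 t=22 v=3: → [21,26); WM=22
i=19 t=24 v=3: → [21,28); WM=24
i=20 t=15 v=4: DROP (t<24-2); WM=24
i=21 t=24 v=7: → [21,28); WM=24

6 20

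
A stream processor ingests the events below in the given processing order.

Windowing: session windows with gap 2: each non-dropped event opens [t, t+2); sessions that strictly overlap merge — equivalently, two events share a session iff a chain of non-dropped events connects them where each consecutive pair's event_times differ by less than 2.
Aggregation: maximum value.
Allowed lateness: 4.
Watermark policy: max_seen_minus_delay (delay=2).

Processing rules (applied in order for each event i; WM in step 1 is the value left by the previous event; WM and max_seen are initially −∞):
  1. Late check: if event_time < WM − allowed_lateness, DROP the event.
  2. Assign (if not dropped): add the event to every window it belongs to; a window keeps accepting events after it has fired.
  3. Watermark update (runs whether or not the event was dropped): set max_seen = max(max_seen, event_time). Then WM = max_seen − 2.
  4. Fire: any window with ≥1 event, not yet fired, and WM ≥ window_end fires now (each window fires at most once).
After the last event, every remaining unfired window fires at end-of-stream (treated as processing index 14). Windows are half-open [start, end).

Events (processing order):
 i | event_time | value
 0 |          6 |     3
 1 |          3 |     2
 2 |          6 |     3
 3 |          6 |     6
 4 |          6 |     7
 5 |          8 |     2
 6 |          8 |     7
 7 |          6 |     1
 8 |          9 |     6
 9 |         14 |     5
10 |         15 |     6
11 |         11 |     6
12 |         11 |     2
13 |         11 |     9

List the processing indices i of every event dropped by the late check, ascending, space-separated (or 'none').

none

i=0 t=6 v=3: → [6,8); WM=4
i=1 t=3 v=2: → [3,5); WM=4
i=2 t=6 v=3: → [6,8); WM=4
i=3 t=6 v=6: → [6,8); WM=4
i=4 t=6 v=7: → [6,8); WM=4
i=5 t=8 v=2: → [8,10); WM=6
i=6 t=8 v=7: → [8,10); WM=6
i=7 t=6 v=1: → [6,8); WM=6
i=8 t=9 v=6: → [8,11); WM=7
i=9 t=14 v=5: → [14,16); WM=12
i=10 t=15 v=6: → [14,17); WM=13
i=11 t=11 v=6: → [11,13); WM=13
i=12 t=11 v=2: → [11,13); WM=13
i=13 t=11 v=9: → [11,13); WM=13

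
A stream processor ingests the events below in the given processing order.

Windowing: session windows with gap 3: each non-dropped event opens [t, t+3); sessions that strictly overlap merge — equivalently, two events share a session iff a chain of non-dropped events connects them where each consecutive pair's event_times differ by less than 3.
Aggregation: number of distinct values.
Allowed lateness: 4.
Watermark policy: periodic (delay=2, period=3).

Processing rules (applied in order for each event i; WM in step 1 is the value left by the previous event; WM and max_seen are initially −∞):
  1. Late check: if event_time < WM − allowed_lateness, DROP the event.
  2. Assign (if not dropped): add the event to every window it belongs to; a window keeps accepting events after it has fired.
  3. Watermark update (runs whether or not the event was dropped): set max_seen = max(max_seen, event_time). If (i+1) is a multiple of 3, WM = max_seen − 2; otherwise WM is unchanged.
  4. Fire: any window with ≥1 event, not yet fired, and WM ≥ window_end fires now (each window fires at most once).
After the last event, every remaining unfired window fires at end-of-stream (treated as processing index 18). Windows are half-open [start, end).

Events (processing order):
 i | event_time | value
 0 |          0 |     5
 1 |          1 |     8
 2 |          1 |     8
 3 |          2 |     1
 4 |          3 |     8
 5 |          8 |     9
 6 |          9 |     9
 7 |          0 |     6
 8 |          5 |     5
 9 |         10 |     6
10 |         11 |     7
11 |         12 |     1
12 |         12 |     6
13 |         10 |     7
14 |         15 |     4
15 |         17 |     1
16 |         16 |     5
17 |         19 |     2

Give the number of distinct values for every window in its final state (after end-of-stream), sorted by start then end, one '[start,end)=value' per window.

i=0 t=0 v=5: → [0,3); WM=−∞
i=1 t=1 v=8: → [0,4); WM=−∞
i=2 t=1 v=8: → [0,4); WM=-1
i=3 t=2 v=1: → [0,5); WM=-1
i=4 t=3 v=8: → [0,6); WM=-1
i=5 t=8 v=9: → [8,11); WM=6
i=6 t=9 v=9: → [8,12); WM=6
i=7 t=0 v=6: DROP (t<6-4); WM=6
i=8 t=5 v=5: → [0,8); WM=7
i=9 t=10 v=6: → [8,13); WM=7
i=10 t=11 v=7: → [8,14); WM=7
i=11 t=12 v=1: → [8,15); WM=10
i=12 t=12 v=6: → [8,15); WM=10
i=13 t=10 v=7: → [8,15); WM=10
i=14 t=15 v=4: → [15,18); WM=13
i=15 t=17 v=1: → [15,20); WM=13
i=16 t=16 v=5: → [15,20); WM=13
i=17 t=19 v=2: → [15,22); WM=17

[0,8)=3 [8,15)=4 [15,22)=4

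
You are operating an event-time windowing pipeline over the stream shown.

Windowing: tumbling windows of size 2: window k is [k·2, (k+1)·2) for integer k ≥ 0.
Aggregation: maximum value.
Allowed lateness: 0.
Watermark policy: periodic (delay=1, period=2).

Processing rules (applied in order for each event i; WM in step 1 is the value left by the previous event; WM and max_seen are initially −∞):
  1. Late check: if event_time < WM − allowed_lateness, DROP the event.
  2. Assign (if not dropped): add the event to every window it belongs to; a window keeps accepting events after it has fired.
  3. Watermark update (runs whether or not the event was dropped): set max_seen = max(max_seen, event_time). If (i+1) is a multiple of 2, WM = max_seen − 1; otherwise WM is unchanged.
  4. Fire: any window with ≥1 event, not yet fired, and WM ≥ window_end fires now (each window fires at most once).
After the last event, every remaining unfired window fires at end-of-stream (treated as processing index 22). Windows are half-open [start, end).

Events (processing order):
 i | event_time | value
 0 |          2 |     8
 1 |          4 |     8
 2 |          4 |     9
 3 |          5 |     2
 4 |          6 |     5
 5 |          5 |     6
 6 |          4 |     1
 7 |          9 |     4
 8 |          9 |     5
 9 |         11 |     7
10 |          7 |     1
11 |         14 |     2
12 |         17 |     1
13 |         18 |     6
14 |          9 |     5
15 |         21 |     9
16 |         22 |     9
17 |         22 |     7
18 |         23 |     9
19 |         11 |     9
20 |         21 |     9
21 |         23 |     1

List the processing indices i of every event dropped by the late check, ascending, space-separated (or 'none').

6 10 14 19 20

i=0 t=2 v=8: → [2,4); WM=−∞
i=1 t=4 v=8: → [4,6); WM=3
i=2 t=4 v=9: → [4,6); WM=3
i=3 t=5 v=2: → [4,6); WM=4; [2,4) fires=8
i=4 t=6 v=5: → [6,8); WM=4
i=5 t=5 v=6: → [4,6); WM=5
i=6 t=4 v=1: DROP (t<5-0); WM=5
i=7 t=9 v=4: → [8,10); WM=8; [4,6) fires=9 [6,8) fires=5
i=8 t=9 v=5: → [8,10); WM=8
i=9 t=11 v=7: → [10,12); WM=10; [8,10) fires=5
i=10 t=7 v=1: DROP (t<10-0); WM=10
i=11 t=14 v=2: → [14,16); WM=13; [10,12) fires=7
i=12 t=17 v=1: → [16,18); WM=13
i=13 t=18 v=6: → [18,20); WM=17; [14,16) fires=2
i=14 t=9 v=5: DROP (t<17-0); WM=17
i=15 t=21 v=9: → [20,22); WM=20; [16,18) fires=1 [18,20) fires=6
i=16 t=22 v=9: → [22,24); WM=20
i=17 t=22 v=7: → [22,24); WM=21
i=18 t=23 v=9: → [22,24); WM=21
i=19 t=11 v=9: DROP (t<21-0); WM=22; [20,22) fires=9
i=20 t=21 v=9: DROP (t<22-0); WM=22
i=21 t=23 v=1: → [22,24); WM=22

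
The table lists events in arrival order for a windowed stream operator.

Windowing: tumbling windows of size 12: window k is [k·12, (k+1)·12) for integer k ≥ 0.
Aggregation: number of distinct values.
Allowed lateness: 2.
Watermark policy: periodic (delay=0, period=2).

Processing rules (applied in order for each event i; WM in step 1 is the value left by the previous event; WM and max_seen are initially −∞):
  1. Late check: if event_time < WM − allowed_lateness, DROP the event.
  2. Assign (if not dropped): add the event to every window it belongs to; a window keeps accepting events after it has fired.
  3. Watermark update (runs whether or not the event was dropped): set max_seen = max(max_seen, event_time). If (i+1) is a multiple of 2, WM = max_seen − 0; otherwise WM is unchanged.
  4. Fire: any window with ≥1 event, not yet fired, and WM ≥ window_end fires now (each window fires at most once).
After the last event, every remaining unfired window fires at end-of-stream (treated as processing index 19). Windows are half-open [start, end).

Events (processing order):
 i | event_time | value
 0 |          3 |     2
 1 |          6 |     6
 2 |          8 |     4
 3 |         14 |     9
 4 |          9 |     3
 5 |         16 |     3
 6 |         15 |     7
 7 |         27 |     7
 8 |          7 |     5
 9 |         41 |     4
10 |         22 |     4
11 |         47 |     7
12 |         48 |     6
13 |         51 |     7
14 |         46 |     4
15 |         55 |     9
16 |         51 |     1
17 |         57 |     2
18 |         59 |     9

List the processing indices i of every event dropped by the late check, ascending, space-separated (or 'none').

4 8 10 14 16

i=0 t=3 v=2: → [0,12); WM=−∞
i=1 t=6 v=6: → [0,12); WM=6
i=2 t=8 v=4: → [0,12); WM=6
i=3 t=14 v=9: → [12,24); WM=14; [0,12) fires=3
i=4 t=9 v=3: DROP (t<14-2); WM=14
i=5 t=16 v=3: → [12,24); WM=16
i=6 t=15 v=7: → [12,24); WM=16
i=7 t=27 v=7: → [24,36); WM=27; [12,24) fires=3
i=8 t=7 v=5: DROP (t<27-2); WM=27
i=9 t=41 v=4: → [36,48); WM=41; [24,36) fires=1
i=10 t=22 v=4: DROP (t<41-2); WM=41
i=11 t=47 v=7: → [36,48); WM=47
i=12 t=48 v=6: → [48,60); WM=47
i=13 t=51 v=7: → [48,60); WM=51; [36,48) fires=2
i=14 t=46 v=4: DROP (t<51-2); WM=51
i=15 t=55 v=9: → [48,60); WM=55
i=16 t=51 v=1: DROP (t<55-2); WM=55
i=17 t=57 v=2: → [48,60); WM=57
i=18 t=59 v=9: → [48,60); WM=57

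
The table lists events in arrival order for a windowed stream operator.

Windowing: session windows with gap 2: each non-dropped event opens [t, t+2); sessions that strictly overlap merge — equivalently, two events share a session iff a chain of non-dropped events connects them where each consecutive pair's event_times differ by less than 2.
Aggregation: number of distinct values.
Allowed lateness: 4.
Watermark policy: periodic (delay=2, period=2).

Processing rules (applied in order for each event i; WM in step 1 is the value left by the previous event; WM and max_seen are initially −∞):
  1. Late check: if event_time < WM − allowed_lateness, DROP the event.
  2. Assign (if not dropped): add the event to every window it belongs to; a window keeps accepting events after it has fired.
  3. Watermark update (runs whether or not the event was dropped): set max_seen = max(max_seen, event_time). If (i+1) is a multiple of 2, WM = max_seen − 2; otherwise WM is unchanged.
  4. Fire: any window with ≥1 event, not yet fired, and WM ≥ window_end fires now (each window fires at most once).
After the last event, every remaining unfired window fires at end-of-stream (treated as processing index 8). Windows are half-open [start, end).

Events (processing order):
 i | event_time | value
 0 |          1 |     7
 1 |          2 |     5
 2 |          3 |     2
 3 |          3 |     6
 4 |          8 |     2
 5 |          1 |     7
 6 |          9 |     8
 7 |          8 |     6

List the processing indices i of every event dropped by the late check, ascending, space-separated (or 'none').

none

i=0 t=1 v=7: → [1,3); WM=−∞
i=1 t=2 v=5: → [1,4); WM=0
i=2 t=3 v=2: → [1,5); WM=0
i=3 t=3 v=6: → [1,5); WM=1
i=4 t=8 v=2: → [8,10); WM=1
i=5 t=1 v=7: → [1,5); WM=6
i=6 t=9 v=8: → [8,11); WM=6
i=7 t=8 v=6: → [8,11); WM=7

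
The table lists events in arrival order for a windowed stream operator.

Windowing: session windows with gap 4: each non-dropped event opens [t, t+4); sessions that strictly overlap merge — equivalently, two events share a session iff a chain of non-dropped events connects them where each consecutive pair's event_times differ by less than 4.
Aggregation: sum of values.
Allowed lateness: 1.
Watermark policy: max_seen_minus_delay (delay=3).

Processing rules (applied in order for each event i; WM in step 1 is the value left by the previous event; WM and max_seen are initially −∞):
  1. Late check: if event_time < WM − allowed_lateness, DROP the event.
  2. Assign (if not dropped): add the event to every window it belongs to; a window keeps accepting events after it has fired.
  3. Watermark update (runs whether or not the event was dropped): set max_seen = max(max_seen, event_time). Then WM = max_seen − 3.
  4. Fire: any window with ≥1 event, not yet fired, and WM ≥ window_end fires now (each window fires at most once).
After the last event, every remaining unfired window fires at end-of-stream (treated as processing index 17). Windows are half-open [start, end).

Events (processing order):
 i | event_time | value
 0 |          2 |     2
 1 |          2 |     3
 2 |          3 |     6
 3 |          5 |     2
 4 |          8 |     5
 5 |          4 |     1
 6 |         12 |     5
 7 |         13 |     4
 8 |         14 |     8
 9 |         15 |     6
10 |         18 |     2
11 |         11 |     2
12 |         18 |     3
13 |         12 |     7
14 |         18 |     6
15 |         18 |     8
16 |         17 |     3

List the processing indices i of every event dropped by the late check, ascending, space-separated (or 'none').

11 13

i=0 t=2 v=2: → [2,6); WM=-1
i=1 t=2 v=3: → [2,6); WM=-1
i=2 t=3 v=6: → [2,7); WM=0
i=3 t=5 v=2: → [2,9); WM=2
i=4 t=8 v=5: → [2,12); WM=5
i=5 t=4 v=1: → [2,12); WM=5
i=6 t=12 v=5: → [12,16); WM=9
i=7 t=13 v=4: → [12,17); WM=10
i=8 t=14 v=8: → [12,18); WM=11
i=9 t=15 v=6: → [12,19); WM=12
i=10 t=18 v=2: → [12,22); WM=15
i=11 t=11 v=2: DROP (t<15-1); WM=15
i=12 t=18 v=3: → [12,22); WM=15
i=13 t=12 v=7: DROP (t<15-1); WM=15
i=14 t=18 v=6: → [12,22); WM=15
i=15 t=18 v=8: → [12,22); WM=15
i=16 t=17 v=3: → [12,22); WM=15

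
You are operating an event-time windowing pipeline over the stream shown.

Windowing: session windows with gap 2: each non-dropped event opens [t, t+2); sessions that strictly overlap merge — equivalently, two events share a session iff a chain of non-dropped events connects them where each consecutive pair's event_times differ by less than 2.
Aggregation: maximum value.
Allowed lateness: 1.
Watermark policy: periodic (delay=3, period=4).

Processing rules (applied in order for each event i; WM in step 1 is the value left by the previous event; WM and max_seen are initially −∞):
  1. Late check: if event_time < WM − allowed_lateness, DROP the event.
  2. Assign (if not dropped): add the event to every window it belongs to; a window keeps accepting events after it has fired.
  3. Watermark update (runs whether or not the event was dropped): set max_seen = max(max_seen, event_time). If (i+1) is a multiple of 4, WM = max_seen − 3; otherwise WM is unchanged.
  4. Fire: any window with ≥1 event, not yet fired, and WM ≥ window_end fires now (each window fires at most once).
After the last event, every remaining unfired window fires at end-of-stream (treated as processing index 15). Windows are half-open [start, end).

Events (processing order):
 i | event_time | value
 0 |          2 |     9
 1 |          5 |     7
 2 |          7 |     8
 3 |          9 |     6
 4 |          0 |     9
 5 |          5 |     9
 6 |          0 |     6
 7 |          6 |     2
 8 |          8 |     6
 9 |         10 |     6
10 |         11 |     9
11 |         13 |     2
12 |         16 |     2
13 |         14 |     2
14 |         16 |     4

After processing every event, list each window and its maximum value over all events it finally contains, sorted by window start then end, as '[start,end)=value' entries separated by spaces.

[2,4)=9 [5,13)=9 [13,16)=2 [16,18)=4

i=0 t=2 v=9: → [2,4); WM=−∞
i=1 t=5 v=7: → [5,7); WM=−∞
i=2 t=7 v=8: → [7,9); WM=−∞
i=3 t=9 v=6: → [9,11); WM=6
i=4 t=0 v=9: DROP (t<6-1); WM=6
i=5 t=5 v=9: → [5,7); WM=6
i=6 t=0 v=6: DROP (t<6-1); WM=6
i=7 t=6 v=2: → [5,9); WM=6
i=8 t=8 v=6: → [5,11); WM=6
i=9 t=10 v=6: → [5,12); WM=6
i=10 t=11 v=9: → [5,13); WM=6
i=11 t=13 v=2: → [13,15); WM=10
i=12 t=16 v=2: → [16,18); WM=10
i=13 t=14 v=2: → [13,16); WM=10
i=14 t=16 v=4: → [16,18); WM=10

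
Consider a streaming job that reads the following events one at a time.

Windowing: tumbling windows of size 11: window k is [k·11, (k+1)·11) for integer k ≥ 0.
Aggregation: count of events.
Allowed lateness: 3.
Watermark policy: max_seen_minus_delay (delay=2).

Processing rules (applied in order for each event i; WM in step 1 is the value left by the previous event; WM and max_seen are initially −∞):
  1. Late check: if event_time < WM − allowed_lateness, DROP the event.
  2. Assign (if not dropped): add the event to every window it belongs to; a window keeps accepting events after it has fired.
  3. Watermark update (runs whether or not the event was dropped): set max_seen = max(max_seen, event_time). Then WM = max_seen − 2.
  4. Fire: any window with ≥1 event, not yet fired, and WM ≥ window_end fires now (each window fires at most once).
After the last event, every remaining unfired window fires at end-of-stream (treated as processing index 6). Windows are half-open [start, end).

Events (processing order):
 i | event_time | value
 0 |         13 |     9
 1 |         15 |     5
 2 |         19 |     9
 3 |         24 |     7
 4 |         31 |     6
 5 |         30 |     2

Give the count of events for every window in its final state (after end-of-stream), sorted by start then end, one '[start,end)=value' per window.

[11,22)=3 [22,33)=3

i=0 t=13 v=9: → [11,22); WM=11
i=1 t=15 v=5: → [11,22); WM=13
i=2 t=19 v=9: → [11,22); WM=17
i=3 t=24 v=7: → [22,33); WM=22; [11,22) fires=3
i=4 t=31 v=6: → [22,33); WM=29
i=5 t=30 v=2: → [22,33); WM=29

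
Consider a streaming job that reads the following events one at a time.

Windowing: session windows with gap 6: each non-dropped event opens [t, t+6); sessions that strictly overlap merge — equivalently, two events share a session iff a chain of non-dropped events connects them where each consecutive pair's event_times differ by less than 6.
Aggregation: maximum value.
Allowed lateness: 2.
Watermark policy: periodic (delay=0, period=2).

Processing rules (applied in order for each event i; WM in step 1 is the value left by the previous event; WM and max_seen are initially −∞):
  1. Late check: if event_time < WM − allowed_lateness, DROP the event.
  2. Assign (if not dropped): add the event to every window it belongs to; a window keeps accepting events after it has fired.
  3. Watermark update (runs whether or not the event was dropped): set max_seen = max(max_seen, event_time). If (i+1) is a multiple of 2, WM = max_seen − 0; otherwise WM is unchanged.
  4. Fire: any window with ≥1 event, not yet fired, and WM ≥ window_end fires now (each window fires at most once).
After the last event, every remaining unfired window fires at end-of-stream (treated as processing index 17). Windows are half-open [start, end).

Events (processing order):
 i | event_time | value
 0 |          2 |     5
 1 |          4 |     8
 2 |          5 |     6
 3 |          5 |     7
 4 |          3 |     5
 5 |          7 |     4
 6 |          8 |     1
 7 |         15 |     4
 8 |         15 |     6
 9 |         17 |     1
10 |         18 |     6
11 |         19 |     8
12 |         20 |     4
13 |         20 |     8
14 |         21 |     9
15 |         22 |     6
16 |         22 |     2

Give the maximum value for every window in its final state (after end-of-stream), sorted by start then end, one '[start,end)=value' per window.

[2,14)=8 [15,28)=9

i=0 t=2 v=5: → [2,8); WM=−∞
i=1 t=4 v=8: → [2,10); WM=4
i=2 t=5 v=6: → [2,11); WM=4
i=3 t=5 v=7: → [2,11); WM=5
i=4 t=3 v=5: → [2,11); WM=5
i=5 t=7 v=4: → [2,13); WM=7
i=6 t=8 v=1: → [2,14); WM=7
i=7 t=15 v=4: → [15,21); WM=15
i=8 t=15 v=6: → [15,21); WM=15
i=9 t=17 v=1: → [15,23); WM=17
i=10 t=18 v=6: → [15,24); WM=17
i=11 t=19 v=8: → [15,25); WM=19
i=12 t=20 v=4: → [15,26); WM=19
i=13 t=20 v=8: → [15,26); WM=20
i=14 t=21 v=9: → [15,27); WM=20
i=15 t=22 v=6: → [15,28); WM=22
i=16 t=22 v=2: → [15,28); WM=22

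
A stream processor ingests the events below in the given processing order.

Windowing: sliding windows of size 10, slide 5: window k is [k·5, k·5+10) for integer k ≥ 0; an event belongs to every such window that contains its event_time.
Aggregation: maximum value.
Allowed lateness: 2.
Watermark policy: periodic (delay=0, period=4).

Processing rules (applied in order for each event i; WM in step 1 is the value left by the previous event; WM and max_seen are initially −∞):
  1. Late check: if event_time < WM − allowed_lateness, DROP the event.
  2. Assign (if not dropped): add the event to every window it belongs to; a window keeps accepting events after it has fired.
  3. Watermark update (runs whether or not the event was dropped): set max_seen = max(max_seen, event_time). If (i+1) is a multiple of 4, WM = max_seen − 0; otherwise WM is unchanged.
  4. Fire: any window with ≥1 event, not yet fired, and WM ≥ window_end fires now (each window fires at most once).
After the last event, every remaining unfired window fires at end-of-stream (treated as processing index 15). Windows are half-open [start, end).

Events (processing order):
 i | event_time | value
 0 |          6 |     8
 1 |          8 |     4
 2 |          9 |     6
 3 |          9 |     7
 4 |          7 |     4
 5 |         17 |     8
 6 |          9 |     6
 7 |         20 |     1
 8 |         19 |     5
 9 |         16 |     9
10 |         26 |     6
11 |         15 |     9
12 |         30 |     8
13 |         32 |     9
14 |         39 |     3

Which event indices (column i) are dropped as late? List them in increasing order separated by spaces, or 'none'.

i=0 t=6 v=8: → [5,15),[0,10); WM=−∞
i=1 t=8 v=4: → [5,15),[0,10); WM=−∞
i=2 t=9 v=6: → [5,15),[0,10); WM=−∞
i=3 t=9 v=7: → [5,15),[0,10); WM=9
i=4 t=7 v=4: → [5,15),[0,10); WM=9
i=5 t=17 v=8: → [15,25),[10,20); WM=9
i=6 t=9 v=6: → [5,15),[0,10); WM=9
i=7 t=20 v=1: → [20,30),[15,25); WM=20; [0,10) fires=8 [5,15) fires=8 [10,20) fires=8
i=8 t=19 v=5: → [15,25),[10,20); WM=20
i=9 t=16 v=9: DROP (t<20-2); WM=20
i=10 t=26 v=6: → [25,35),[20,30); WM=20
i=11 t=15 v=9: DROP (t<20-2); WM=26; [15,25) fires=8
i=12 t=30 v=8: → [30,40),[25,35); WM=26
i=13 t=32 v=9: → [30,40),[25,35); WM=26
i=14 t=39 v=3: → [35,45),[30,40); WM=26

9 11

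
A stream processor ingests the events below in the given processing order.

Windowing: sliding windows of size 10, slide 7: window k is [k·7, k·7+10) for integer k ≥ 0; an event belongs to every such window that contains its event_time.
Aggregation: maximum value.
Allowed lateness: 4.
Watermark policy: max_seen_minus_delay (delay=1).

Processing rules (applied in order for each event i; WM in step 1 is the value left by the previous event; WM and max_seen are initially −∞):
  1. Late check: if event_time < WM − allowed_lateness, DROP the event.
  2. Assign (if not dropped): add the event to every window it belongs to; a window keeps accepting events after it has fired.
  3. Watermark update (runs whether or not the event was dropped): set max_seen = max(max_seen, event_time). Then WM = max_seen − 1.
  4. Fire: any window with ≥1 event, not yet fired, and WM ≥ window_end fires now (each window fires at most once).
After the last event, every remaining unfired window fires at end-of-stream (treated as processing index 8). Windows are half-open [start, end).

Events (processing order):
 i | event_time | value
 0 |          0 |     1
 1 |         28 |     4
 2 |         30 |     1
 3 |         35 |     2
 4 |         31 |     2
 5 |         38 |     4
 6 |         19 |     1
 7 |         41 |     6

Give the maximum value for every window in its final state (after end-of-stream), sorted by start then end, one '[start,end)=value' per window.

i=0 t=0 v=1: → [0,10); WM=-1
i=1 t=28 v=4: → [28,38),[21,31); WM=27; [0,10) fires=1
i=2 t=30 v=1: → [28,38),[21,31); WM=29
i=3 t=35 v=2: → [35,45),[28,38); WM=34; [21,31) fires=4
i=4 t=31 v=2: → [28,38); WM=34
i=5 t=38 v=4: → [35,45); WM=37
i=6 t=19 v=1: DROP (t<37-4); WM=37
i=7 t=41 v=6: → [35,45); WM=40; [28,38) fires=4

[0,10)=1 [21,31)=4 [28,38)=4 [35,45)=6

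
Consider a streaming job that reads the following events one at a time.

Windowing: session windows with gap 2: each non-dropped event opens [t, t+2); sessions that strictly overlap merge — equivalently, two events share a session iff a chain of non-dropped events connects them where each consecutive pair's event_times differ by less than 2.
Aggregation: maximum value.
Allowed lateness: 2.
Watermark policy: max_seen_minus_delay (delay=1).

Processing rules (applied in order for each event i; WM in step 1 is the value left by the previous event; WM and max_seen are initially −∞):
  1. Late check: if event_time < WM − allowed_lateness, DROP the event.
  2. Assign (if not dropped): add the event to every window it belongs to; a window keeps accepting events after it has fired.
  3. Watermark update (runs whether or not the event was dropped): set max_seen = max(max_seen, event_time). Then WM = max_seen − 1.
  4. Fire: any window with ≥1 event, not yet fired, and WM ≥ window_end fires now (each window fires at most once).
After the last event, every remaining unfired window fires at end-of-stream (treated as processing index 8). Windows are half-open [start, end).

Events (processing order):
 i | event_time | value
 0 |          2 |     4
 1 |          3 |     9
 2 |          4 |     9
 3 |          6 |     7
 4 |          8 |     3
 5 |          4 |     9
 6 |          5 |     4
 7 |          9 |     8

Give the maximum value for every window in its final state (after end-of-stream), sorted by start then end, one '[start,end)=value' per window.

[2,8)=9 [8,11)=8

i=0 t=2 v=4: → [2,4); WM=1
i=1 t=3 v=9: → [2,5); WM=2
i=2 t=4 v=9: → [2,6); WM=3
i=3 t=6 v=7: → [6,8); WM=5
i=4 t=8 v=3: → [8,10); WM=7
i=5 t=4 v=9: DROP (t<7-2); WM=7
i=6 t=5 v=4: → [2,8); WM=7
i=7 t=9 v=8: → [8,11); WM=8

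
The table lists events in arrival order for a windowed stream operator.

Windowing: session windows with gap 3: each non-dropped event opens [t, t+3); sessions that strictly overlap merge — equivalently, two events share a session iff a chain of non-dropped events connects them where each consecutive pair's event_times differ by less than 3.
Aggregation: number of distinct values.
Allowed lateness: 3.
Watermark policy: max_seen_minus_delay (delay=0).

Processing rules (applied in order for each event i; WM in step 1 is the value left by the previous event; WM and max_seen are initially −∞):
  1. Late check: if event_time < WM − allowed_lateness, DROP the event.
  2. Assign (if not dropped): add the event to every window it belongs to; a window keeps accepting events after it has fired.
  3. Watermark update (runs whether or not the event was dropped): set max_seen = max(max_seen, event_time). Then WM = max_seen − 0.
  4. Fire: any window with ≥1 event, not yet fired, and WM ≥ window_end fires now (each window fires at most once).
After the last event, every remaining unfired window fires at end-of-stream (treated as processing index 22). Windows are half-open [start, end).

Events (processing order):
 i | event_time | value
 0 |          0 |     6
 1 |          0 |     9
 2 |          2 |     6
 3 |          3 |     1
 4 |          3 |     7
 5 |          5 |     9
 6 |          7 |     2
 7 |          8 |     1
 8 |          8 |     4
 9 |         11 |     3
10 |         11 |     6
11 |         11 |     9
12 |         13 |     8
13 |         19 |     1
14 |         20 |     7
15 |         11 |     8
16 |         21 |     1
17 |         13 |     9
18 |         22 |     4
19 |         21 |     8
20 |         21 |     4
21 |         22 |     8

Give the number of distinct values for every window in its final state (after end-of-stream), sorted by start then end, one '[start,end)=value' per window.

[0,11)=6 [11,16)=4 [19,25)=4

i=0 t=0 v=6: → [0,3); WM=0
i=1 t=0 v=9: → [0,3); WM=0
i=2 t=2 v=6: → [0,5); WM=2
i=3 t=3 v=1: → [0,6); WM=3
i=4 t=3 v=7: → [0,6); WM=3
i=5 t=5 v=9: → [0,8); WM=5
i=6 t=7 v=2: → [0,10); WM=7
i=7 t=8 v=1: → [0,11); WM=8
i=8 t=8 v=4: → [0,11); WM=8
i=9 t=11 v=3: → [11,14); WM=11
i=10 t=11 v=6: → [11,14); WM=11
i=11 t=11 v=9: → [11,14); WM=11
i=12 t=13 v=8: → [11,16); WM=13
i=13 t=19 v=1: → [19,22); WM=19
i=14 t=20 v=7: → [19,23); WM=20
i=15 t=11 v=8: DROP (t<20-3); WM=20
i=16 t=21 v=1: → [19,24); WM=21
i=17 t=13 v=9: DROP (t<21-3); WM=21
i=18 t=22 v=4: → [19,25); WM=22
i=19 t=21 v=8: → [19,25); WM=22
i=20 t=21 v=4: → [19,25); WM=22
i=21 t=22 v=8: → [19,25); WM=22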